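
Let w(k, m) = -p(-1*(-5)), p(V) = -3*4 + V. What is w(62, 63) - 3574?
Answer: -3567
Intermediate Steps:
p(V) = -12 + V
w(k, m) = 7 (w(k, m) = -(-12 - 1*(-5)) = -(-12 + 5) = -1*(-7) = 7)
w(62, 63) - 3574 = 7 - 3574 = -3567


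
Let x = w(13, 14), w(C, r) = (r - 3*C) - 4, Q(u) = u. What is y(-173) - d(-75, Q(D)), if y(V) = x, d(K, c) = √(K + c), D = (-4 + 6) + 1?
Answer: -29 - 6*I*√2 ≈ -29.0 - 8.4853*I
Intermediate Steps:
D = 3 (D = 2 + 1 = 3)
w(C, r) = -4 + r - 3*C
x = -29 (x = -4 + 14 - 3*13 = -4 + 14 - 39 = -29)
y(V) = -29
y(-173) - d(-75, Q(D)) = -29 - √(-75 + 3) = -29 - √(-72) = -29 - 6*I*√2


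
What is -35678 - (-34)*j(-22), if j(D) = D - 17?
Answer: -37004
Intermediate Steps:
j(D) = -17 + D
-35678 - (-34)*j(-22) = -35678 - (-34)*(-17 - 22) = -35678 - (-34)*(-39) = -35678 - 1*1326 = -35678 - 1326 = -37004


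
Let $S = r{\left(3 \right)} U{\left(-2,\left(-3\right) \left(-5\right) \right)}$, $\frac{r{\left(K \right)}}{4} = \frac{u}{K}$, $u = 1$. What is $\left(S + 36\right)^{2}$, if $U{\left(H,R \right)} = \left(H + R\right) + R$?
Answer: $\frac{48400}{9} \approx 5377.8$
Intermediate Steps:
$U{\left(H,R \right)} = H + 2 R$
$r{\left(K \right)} = \frac{4}{K}$ ($r{\left(K \right)} = 4 \cdot 1 \frac{1}{K} = \frac{4}{K}$)
$S = \frac{112}{3}$ ($S = \frac{4}{3} \left(-2 + 2 \left(\left(-3\right) \left(-5\right)\right)\right) = 4 \cdot \frac{1}{3} \left(-2 + 2 \cdot 15\right) = \frac{4 \left(-2 + 30\right)}{3} = \frac{4}{3} \cdot 28 = \frac{112}{3} \approx 37.333$)
$\left(S + 36\right)^{2} = \left(\frac{112}{3} + 36\right)^{2} = \left(\frac{220}{3}\right)^{2} = \frac{48400}{9}$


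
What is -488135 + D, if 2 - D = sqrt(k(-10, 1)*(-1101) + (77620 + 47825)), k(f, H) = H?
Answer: -488133 - 6*sqrt(3454) ≈ -4.8849e+5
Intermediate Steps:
D = 2 - 6*sqrt(3454) (D = 2 - sqrt(1*(-1101) + (77620 + 47825)) = 2 - sqrt(-1101 + 125445) = 2 - sqrt(124344) = 2 - 6*sqrt(3454) ≈ -350.62)
-488135 + D = -488135 + (2 - 6*sqrt(3454)) = -488133 - 6*sqrt(3454)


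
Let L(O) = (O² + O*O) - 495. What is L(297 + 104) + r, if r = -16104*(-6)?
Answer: 417731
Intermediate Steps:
L(O) = -495 + 2*O² (L(O) = (O² + O²) - 495 = 2*O² - 495 = -495 + 2*O²)
r = 96624
L(297 + 104) + r = (-495 + 2*(297 + 104)²) + 96624 = (-495 + 2*401²) + 96624 = (-495 + 2*160801) + 96624 = (-495 + 321602) + 96624 = 321107 + 96624 = 417731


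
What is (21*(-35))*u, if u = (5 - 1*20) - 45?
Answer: 44100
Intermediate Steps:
u = -60 (u = (5 - 20) - 45 = -15 - 45 = -60)
(21*(-35))*u = (21*(-35))*(-60) = -735*(-60) = 44100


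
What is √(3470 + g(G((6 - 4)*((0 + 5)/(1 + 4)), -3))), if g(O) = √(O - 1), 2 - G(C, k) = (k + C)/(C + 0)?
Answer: √(13880 + 2*√6)/2 ≈ 58.917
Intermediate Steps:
G(C, k) = 2 - (C + k)/C (G(C, k) = 2 - (k + C)/(C + 0) = 2 - (C + k)/C)
g(O) = √(-1 + O)
√(3470 + g(G((6 - 4)*((0 + 5)/(1 + 4)), -3))) = √(3470 + √(-1 + ((6 - 4)*((0 + 5)/(1 + 4)) - 1*(-3))/(((6 - 4)*((0 + 5)/(1 + 4)))))) = √(3470 + √(-1 + (2*(5/5) + 3)/((2*(5/5))))) = √(3470 + √(-1 + (2*(5*(⅕)) + 3)/((2*(5*(⅕)))))) = √(3470 + √(-1 + (2*1 + 3)/((2*1)))) = √(3470 + √(-1 + (2 + 3)/2)) = √(3470 + √(-1 + (½)*5)) = √(3470 + √(-1 + 5/2)) = √(3470 + √(3/2)) = √(3470 + √6/2)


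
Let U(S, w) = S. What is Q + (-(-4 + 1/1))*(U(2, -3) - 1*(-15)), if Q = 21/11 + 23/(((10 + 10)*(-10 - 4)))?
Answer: 162707/3080 ≈ 52.827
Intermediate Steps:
Q = 5627/3080 (Q = 21*(1/11) + 23/((20*(-14))) = 21/11 + 23/(-280) = 21/11 + 23*(-1/280) = 21/11 - 23/280 = 5627/3080 ≈ 1.8269)
Q + (-(-4 + 1/1))*(U(2, -3) - 1*(-15)) = 5627/3080 + (-(-4 + 1/1))*(2 - 1*(-15)) = 5627/3080 + (-(-4 + 1))*(2 + 15) = 5627/3080 - 1*(-3)*17 = 5627/3080 + 3*17 = 5627/3080 + 51 = 162707/3080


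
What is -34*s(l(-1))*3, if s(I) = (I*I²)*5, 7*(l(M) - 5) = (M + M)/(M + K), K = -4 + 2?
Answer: -208257310/3087 ≈ -67463.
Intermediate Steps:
K = -2
l(M) = 5 + 2*M/(7*(-2 + M)) (l(M) = 5 + ((M + M)/(M - 2))/7 = 5 + ((2*M)/(-2 + M))/7 = 5 + (2*M/(-2 + M))/7 = 5 + 2*M/(7*(-2 + M)))
s(I) = 5*I³ (s(I) = I³*5 = 5*I³)
-34*s(l(-1))*3 = -170*((-70 + 37*(-1))/(7*(-2 - 1)))³*3 = -170*((⅐)*(-70 - 37)/(-3))³*3 = -170*((⅐)*(-⅓)*(-107))³*3 = -170*(107/21)³*3 = -170*1225043/9261*3 = -34*6125215/9261*3 = -208257310/9261*3 = -208257310/3087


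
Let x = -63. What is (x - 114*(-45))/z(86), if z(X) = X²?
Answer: 5067/7396 ≈ 0.68510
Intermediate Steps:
(x - 114*(-45))/z(86) = (-63 - 114*(-45))/(86²) = (-63 + 5130)/7396 = 5067*(1/7396) = 5067/7396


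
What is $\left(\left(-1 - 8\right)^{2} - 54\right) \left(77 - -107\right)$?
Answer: $4968$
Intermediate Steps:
$\left(\left(-1 - 8\right)^{2} - 54\right) \left(77 - -107\right) = \left(\left(-9\right)^{2} - 54\right) \left(77 + 107\right) = \left(81 - 54\right) 184 = 27 \cdot 184 = 4968$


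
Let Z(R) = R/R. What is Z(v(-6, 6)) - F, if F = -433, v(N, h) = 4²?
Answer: 434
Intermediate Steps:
v(N, h) = 16
Z(R) = 1
Z(v(-6, 6)) - F = 1 - 1*(-433) = 1 + 433 = 434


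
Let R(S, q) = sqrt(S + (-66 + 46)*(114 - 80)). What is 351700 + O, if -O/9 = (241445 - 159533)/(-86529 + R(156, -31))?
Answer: 2633336073841532/7487268365 + 1474416*I*sqrt(131)/7487268365 ≈ 3.5171e+5 + 0.0022539*I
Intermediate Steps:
R(S, q) = sqrt(-680 + S) (R(S, q) = sqrt(S - 20*34) = sqrt(S - 680) = sqrt(-680 + S))
O = -737208/(-86529 + 2*I*sqrt(131)) (O = -9*(241445 - 159533)/(-86529 + sqrt(-680 + 156)) = -737208/(-86529 + sqrt(-524)) = -737208/(-86529 + 2*I*sqrt(131)) ≈ 8.5198 + 0.0022539*I)
351700 + O = 351700 + (63789871032/7487268365 + 1474416*I*sqrt(131)/7487268365) = 2633336073841532/7487268365 + 1474416*I*sqrt(131)/7487268365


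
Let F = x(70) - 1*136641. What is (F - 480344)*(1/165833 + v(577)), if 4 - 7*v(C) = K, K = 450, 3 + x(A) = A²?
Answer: 45270953344968/1160831 ≈ 3.8999e+7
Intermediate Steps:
x(A) = -3 + A²
v(C) = -446/7 (v(C) = 4/7 - ⅐*450 = 4/7 - 450/7 = -446/7)
F = -131744 (F = (-3 + 70²) - 1*136641 = (-3 + 4900) - 136641 = 4897 - 136641 = -131744)
(F - 480344)*(1/165833 + v(577)) = (-131744 - 480344)*(1/165833 - 446/7) = -612088*(1/165833 - 446/7) = -612088*(-73961511/1160831) = 45270953344968/1160831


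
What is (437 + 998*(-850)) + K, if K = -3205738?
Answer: -4053601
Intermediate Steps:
(437 + 998*(-850)) + K = (437 + 998*(-850)) - 3205738 = (437 - 848300) - 3205738 = -847863 - 3205738 = -4053601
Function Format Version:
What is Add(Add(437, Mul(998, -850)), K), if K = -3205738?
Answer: -4053601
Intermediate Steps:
Add(Add(437, Mul(998, -850)), K) = Add(Add(437, Mul(998, -850)), -3205738) = Add(Add(437, -848300), -3205738) = Add(-847863, -3205738) = -4053601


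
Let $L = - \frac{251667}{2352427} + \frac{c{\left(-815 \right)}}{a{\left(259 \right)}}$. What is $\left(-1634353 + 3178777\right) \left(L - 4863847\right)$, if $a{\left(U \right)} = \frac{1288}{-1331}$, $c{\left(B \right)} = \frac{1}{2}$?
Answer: $- \frac{116124123675719894781}{15458806} \approx -7.5118 \cdot 10^{12}$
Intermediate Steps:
$c{\left(B \right)} = \frac{1}{2}$
$a{\left(U \right)} = - \frac{1288}{1331}$ ($a{\left(U \right)} = 1288 \left(- \frac{1}{1331}\right) = - \frac{1288}{1331}$)
$L = - \frac{539910647}{865693136}$ ($L = - \frac{251667}{2352427} + \frac{1}{2 \left(- \frac{1288}{1331}\right)} = \left(-251667\right) \frac{1}{2352427} + \frac{1}{2} \left(- \frac{1331}{1288}\right) = - \frac{251667}{2352427} - \frac{1331}{2576} = - \frac{539910647}{865693136} \approx -0.62367$)
$\left(-1634353 + 3178777\right) \left(L - 4863847\right) = \left(-1634353 + 3178777\right) \left(- \frac{539910647}{865693136} - 4863847\right) = 1544424 \left(- \frac{4210599502364839}{865693136}\right) = - \frac{116124123675719894781}{15458806}$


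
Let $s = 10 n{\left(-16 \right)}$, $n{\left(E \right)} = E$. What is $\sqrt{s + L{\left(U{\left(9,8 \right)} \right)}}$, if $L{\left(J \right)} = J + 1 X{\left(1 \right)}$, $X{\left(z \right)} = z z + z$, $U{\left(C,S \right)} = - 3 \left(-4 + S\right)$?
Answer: $i \sqrt{170} \approx 13.038 i$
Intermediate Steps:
$U{\left(C,S \right)} = 12 - 3 S$
$s = -160$ ($s = 10 \left(-16\right) = -160$)
$X{\left(z \right)} = z + z^{2}$ ($X{\left(z \right)} = z^{2} + z = z + z^{2}$)
$L{\left(J \right)} = 2 + J$ ($L{\left(J \right)} = J + 1 \cdot 1 \left(1 + 1\right) = J + 1 \cdot 1 \cdot 2 = J + 1 \cdot 2 = J + 2 = 2 + J$)
$\sqrt{s + L{\left(U{\left(9,8 \right)} \right)}} = \sqrt{-160 + \left(2 + \left(12 - 24\right)\right)} = \sqrt{-160 + \left(2 - 12\right)} = \sqrt{-160 - 10} = \sqrt{-170} = i \sqrt{170}$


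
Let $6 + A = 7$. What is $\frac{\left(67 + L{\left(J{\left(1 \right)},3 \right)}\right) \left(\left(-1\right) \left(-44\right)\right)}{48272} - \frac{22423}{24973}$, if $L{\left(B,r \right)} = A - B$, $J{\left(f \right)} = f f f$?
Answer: $- \frac{14835039}{17727892} \approx -0.83682$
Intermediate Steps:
$A = 1$ ($A = -6 + 7 = 1$)
$J{\left(f \right)} = f^{3}$ ($J{\left(f \right)} = f^{2} f = f^{3}$)
$L{\left(B,r \right)} = 1 - B$
$\frac{\left(67 + L{\left(J{\left(1 \right)},3 \right)}\right) \left(\left(-1\right) \left(-44\right)\right)}{48272} - \frac{22423}{24973} = \frac{\left(67 + \left(1 - 1^{3}\right)\right) \left(\left(-1\right) \left(-44\right)\right)}{48272} - \frac{22423}{24973} = \left(67 + \left(1 - 1\right)\right) 44 \cdot \frac{1}{48272} - \frac{1319}{1469} = \left(67 + 0\right) 44 \cdot \frac{1}{48272} - \frac{1319}{1469} = 67 \cdot 44 \cdot \frac{1}{48272} - \frac{1319}{1469} = 2948 \cdot \frac{1}{48272} - \frac{1319}{1469} = \frac{737}{12068} - \frac{1319}{1469} = - \frac{14835039}{17727892}$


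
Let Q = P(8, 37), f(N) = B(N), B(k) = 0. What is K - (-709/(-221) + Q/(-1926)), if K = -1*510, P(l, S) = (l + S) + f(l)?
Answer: -24270561/47294 ≈ -513.18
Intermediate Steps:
f(N) = 0
P(l, S) = S + l (P(l, S) = (l + S) + 0 = (S + l) + 0 = S + l)
K = -510
Q = 45 (Q = 37 + 8 = 45)
K - (-709/(-221) + Q/(-1926)) = -510 - (-709/(-221) + 45/(-1926)) = -510 - (-709*(-1/221) + 45*(-1/1926)) = -510 - (709/221 - 5/214) = -510 - 1*150621/47294 = -510 - 150621/47294 = -24270561/47294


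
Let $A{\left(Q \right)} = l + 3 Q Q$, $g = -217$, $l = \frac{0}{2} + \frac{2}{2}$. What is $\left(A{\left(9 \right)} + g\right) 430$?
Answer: $11610$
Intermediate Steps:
$l = 1$ ($l = 0 \cdot \frac{1}{2} + 2 \cdot \frac{1}{2} = 0 + 1 = 1$)
$A{\left(Q \right)} = 1 + 3 Q^{2}$ ($A{\left(Q \right)} = 1 + 3 Q Q = 1 + 3 Q^{2}$)
$\left(A{\left(9 \right)} + g\right) 430 = \left(\left(1 + 3 \cdot 9^{2}\right) - 217\right) 430 = \left(\left(1 + 3 \cdot 81\right) - 217\right) 430 = \left(\left(1 + 243\right) - 217\right) 430 = \left(244 - 217\right) 430 = 27 \cdot 430 = 11610$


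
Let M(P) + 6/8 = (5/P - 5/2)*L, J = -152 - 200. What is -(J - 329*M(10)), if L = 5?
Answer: -12739/4 ≈ -3184.8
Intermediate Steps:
J = -352
M(P) = -53/4 + 25/P (M(P) = -3/4 + (5/P - 5/2)*5 = -3/4 + (-5/2 + 5/P)*5 = -3/4 + (-25/2 + 25/P) = -53/4 + 25/P)
-(J - 329*M(10)) = -(-352 - 329*(-53/4 + 25/10)) = -(-352 - 329*(-53/4 + 25*(1/10))) = -(-352 - 329*(-53/4 + 5/2)) = -(-352 - 329*(-43/4)) = -(-352 + 14147/4) = -1*12739/4 = -12739/4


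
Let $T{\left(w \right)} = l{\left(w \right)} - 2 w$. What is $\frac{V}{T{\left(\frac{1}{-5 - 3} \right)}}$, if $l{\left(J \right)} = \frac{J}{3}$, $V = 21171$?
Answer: $\frac{508104}{5} \approx 1.0162 \cdot 10^{5}$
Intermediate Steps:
$l{\left(J \right)} = \frac{J}{3}$ ($l{\left(J \right)} = J \frac{1}{3} = \frac{J}{3}$)
$T{\left(w \right)} = - \frac{5 w}{3}$ ($T{\left(w \right)} = \frac{w}{3} - 2 w = - \frac{5 w}{3}$)
$\frac{V}{T{\left(\frac{1}{-5 - 3} \right)}} = \frac{21171}{\left(- \frac{5}{3}\right) \frac{1}{-5 - 3}} = \frac{21171}{\left(- \frac{5}{3}\right) \frac{1}{-8}} = \frac{21171}{\left(- \frac{5}{3}\right) \left(- \frac{1}{8}\right)} = \frac{21171}{\frac{5}{24}} = 21171 \cdot \frac{24}{5} = \frac{508104}{5}$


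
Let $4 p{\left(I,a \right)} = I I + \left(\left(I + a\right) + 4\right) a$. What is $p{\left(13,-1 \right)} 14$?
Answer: $\frac{1071}{2} \approx 535.5$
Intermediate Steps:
$p{\left(I,a \right)} = \frac{I^{2}}{4} + \frac{a \left(4 + I + a\right)}{4}$ ($p{\left(I,a \right)} = \frac{I I + \left(\left(I + a\right) + 4\right) a}{4} = \frac{I^{2} + \left(4 + I + a\right) a}{4} = \frac{I^{2} + a \left(4 + I + a\right)}{4} = \frac{I^{2}}{4} + \frac{a \left(4 + I + a\right)}{4}$)
$p{\left(13,-1 \right)} 14 = \left(-1 + \frac{13^{2}}{4} + \frac{\left(-1\right)^{2}}{4} + \frac{1}{4} \cdot 13 \left(-1\right)\right) 14 = \left(-1 + \frac{1}{4} \cdot 169 + \frac{1}{4} \cdot 1 - \frac{13}{4}\right) 14 = \left(-1 + \frac{169}{4} + \frac{1}{4} - \frac{13}{4}\right) 14 = \frac{153}{4} \cdot 14 = \frac{1071}{2}$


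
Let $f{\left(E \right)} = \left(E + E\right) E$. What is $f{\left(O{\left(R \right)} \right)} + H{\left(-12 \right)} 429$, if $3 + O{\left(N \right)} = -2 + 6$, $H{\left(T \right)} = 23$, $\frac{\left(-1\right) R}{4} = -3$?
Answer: $9869$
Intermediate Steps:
$R = 12$ ($R = \left(-4\right) \left(-3\right) = 12$)
$O{\left(N \right)} = 1$ ($O{\left(N \right)} = -3 + \left(-2 + 6\right) = -3 + 4 = 1$)
$f{\left(E \right)} = 2 E^{2}$ ($f{\left(E \right)} = 2 E E = 2 E^{2}$)
$f{\left(O{\left(R \right)} \right)} + H{\left(-12 \right)} 429 = 2 \cdot 1^{2} + 23 \cdot 429 = 2 \cdot 1 + 9867 = 2 + 9867 = 9869$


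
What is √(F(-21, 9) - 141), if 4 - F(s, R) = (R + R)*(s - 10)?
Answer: √421 ≈ 20.518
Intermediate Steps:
F(s, R) = 4 - 2*R*(-10 + s) (F(s, R) = 4 - (R + R)*(s - 10) = 4 - 2*R*(-10 + s))
√(F(-21, 9) - 141) = √((4 + 20*9 - 2*9*(-21)) - 141) = √((4 + 180 + 378) - 141) = √(562 - 141) = √421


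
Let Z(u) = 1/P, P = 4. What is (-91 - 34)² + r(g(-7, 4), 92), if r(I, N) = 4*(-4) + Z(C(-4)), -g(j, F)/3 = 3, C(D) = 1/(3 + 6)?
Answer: 62437/4 ≈ 15609.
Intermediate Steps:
C(D) = ⅑ (C(D) = 1/9 = ⅑)
g(j, F) = -9 (g(j, F) = -3*3 = -9)
Z(u) = ¼ (Z(u) = 1/4 = ¼)
r(I, N) = -63/4 (r(I, N) = 4*(-4) + ¼ = -16 + ¼ = -63/4)
(-91 - 34)² + r(g(-7, 4), 92) = (-91 - 34)² - 63/4 = (-125)² - 63/4 = 15625 - 63/4 = 62437/4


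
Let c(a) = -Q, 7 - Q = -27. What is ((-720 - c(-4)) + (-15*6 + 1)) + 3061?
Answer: 2286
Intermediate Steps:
Q = 34 (Q = 7 - 1*(-27) = 7 + 27 = 34)
c(a) = -34 (c(a) = -1*34 = -34)
((-720 - c(-4)) + (-15*6 + 1)) + 3061 = ((-720 - 1*(-34)) + (-15*6 + 1)) + 3061 = ((-720 + 34) + (-90 + 1)) + 3061 = (-686 - 89) + 3061 = -775 + 3061 = 2286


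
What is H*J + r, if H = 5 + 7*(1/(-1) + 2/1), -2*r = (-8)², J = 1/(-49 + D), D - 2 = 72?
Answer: -788/25 ≈ -31.520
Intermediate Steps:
D = 74 (D = 2 + 72 = 74)
J = 1/25 (J = 1/(-49 + 74) = 1/25 ≈ 0.040000)
r = -32 (r = -½*(-8)² = -½*64 = -32)
H = 12 (H = 5 + 7*(1*(-1) + 2*1) = 5 + 7*(-1 + 2) = 5 + 7*1 = 5 + 7 = 12)
H*J + r = 12*(1/25) - 32 = 12/25 - 32 = -788/25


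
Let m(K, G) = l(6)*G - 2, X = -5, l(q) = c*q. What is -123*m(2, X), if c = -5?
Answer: -18204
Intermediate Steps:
l(q) = -5*q
m(K, G) = -2 - 30*G (m(K, G) = (-5*6)*G - 2 = -30*G - 2 = -2 - 30*G)
-123*m(2, X) = -123*(-2 - 30*(-5)) = -123*(-2 + 150) = -123*148 = -18204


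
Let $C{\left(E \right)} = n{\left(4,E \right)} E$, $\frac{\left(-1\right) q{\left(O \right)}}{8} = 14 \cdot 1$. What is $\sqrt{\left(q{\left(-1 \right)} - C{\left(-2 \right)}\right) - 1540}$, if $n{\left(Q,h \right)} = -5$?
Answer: $i \sqrt{1662} \approx 40.768 i$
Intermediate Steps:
$q{\left(O \right)} = -112$ ($q{\left(O \right)} = - 8 \cdot 14 \cdot 1 = \left(-8\right) 14 = -112$)
$C{\left(E \right)} = - 5 E$
$\sqrt{\left(q{\left(-1 \right)} - C{\left(-2 \right)}\right) - 1540} = \sqrt{\left(-112 - \left(-5\right) \left(-2\right)\right) - 1540} = \sqrt{\left(-112 - 10\right) - 1540} = \sqrt{-122 - 1540} = \sqrt{-1662} = i \sqrt{1662}$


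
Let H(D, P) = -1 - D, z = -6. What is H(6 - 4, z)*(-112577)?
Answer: 337731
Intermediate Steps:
H(6 - 4, z)*(-112577) = (-1 - (6 - 4))*(-112577) = (-1 - 1*2)*(-112577) = (-1 - 2)*(-112577) = -3*(-112577) = 337731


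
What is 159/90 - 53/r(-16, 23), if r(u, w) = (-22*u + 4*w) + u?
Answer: 10547/6420 ≈ 1.6428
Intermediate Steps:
r(u, w) = -21*u + 4*w
159/90 - 53/r(-16, 23) = 159/90 - 53/(-21*(-16) + 4*23) = 159*(1/90) - 53/(336 + 92) = 53/30 - 53/428 = 10547/6420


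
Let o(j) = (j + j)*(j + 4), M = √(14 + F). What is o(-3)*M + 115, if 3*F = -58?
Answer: 115 - 8*I*√3 ≈ 115.0 - 13.856*I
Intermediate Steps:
F = -58/3 (F = (⅓)*(-58) = -58/3 ≈ -19.333)
M = 4*I*√3/3 (M = √(14 - 58/3) = √(-16/3) = 4*I*√3/3 ≈ 2.3094*I)
o(j) = 2*j*(4 + j) (o(j) = (2*j)*(4 + j) = 2*j*(4 + j))
o(-3)*M + 115 = (2*(-3)*(4 - 3))*(4*I*√3/3) + 115 = (2*(-3)*1)*(4*I*√3/3) + 115 = -8*I*√3 + 115 = 115 - 8*I*√3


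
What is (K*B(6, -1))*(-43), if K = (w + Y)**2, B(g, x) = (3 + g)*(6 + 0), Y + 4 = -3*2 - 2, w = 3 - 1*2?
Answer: -280962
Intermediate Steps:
w = 1 (w = 3 - 2 = 1)
Y = -12 (Y = -4 + (-3*2 - 2) = -4 + (-6 - 2) = -4 - 8 = -12)
B(g, x) = 18 + 6*g (B(g, x) = (3 + g)*6 = 18 + 6*g)
K = 121 (K = (1 - 12)**2 = (-11)**2 = 121)
(K*B(6, -1))*(-43) = (121*(18 + 6*6))*(-43) = (121*(18 + 36))*(-43) = (121*54)*(-43) = 6534*(-43) = -280962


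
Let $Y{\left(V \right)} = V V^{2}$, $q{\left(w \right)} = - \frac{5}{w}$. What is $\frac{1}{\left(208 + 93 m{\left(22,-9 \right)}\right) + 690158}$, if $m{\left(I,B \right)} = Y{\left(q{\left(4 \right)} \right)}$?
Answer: $\frac{64}{44171799} \approx 1.4489 \cdot 10^{-6}$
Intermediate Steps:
$Y{\left(V \right)} = V^{3}$
$m{\left(I,B \right)} = - \frac{125}{64}$ ($m{\left(I,B \right)} = \left(- \frac{5}{4}\right)^{3} = - \frac{125}{64}$)
$\frac{1}{\left(208 + 93 m{\left(22,-9 \right)}\right) + 690158} = \frac{1}{\left(208 + 93 \left(- \frac{125}{64}\right)\right) + 690158} = \frac{1}{\left(208 - \frac{11625}{64}\right) + 690158} = \frac{1}{\frac{1687}{64} + 690158} = \frac{1}{\frac{44171799}{64}} = \frac{64}{44171799}$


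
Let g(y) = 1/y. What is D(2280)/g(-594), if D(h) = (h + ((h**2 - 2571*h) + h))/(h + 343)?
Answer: 391398480/2623 ≈ 1.4922e+5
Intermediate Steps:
D(h) = (h**2 - 2569*h)/(343 + h) (D(h) = (h + (h**2 - 2570*h))/(343 + h) = (h**2 - 2569*h)/(343 + h))
D(2280)/g(-594) = (2280*(-2569 + 2280)/(343 + 2280))/(1/(-594)) = (2280*(-289)/2623)/(-1/594) = (2280*(1/2623)*(-289))*(-594) = -658920/2623*(-594) = 391398480/2623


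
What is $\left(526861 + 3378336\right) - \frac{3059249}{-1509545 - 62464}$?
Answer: $\frac{6139007890022}{1572009} \approx 3.9052 \cdot 10^{6}$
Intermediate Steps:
$\left(526861 + 3378336\right) - \frac{3059249}{-1509545 - 62464} = 3905197 - \frac{3059249}{-1572009} = 3905197 - - \frac{3059249}{1572009} = 3905197 + \frac{3059249}{1572009} = \frac{6139007890022}{1572009}$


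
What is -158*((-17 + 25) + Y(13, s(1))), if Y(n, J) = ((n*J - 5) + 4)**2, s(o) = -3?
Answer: -254064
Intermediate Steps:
Y(n, J) = (-1 + J*n)**2 (Y(n, J) = ((J*n - 5) + 4)**2 = ((-5 + J*n) + 4)**2 = (-1 + J*n)**2)
-158*((-17 + 25) + Y(13, s(1))) = -158*((-17 + 25) + (-1 - 3*13)**2) = -158*(8 + (-1 - 39)**2) = -158*(8 + (-40)**2) = -158*(8 + 1600) = -158*1608 = -254064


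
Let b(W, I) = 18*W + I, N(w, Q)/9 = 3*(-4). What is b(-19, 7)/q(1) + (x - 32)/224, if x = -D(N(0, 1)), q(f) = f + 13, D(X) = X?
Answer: -1321/56 ≈ -23.589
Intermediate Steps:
N(w, Q) = -108 (N(w, Q) = 9*(3*(-4)) = 9*(-12) = -108)
b(W, I) = I + 18*W
q(f) = 13 + f
x = 108 (x = -1*(-108) = 108)
b(-19, 7)/q(1) + (x - 32)/224 = (7 + 18*(-19))/(13 + 1) + (108 - 32)/224 = (7 - 342)/14 + 76*(1/224) = -335*1/14 + 19/56 = -335/14 + 19/56 = -1321/56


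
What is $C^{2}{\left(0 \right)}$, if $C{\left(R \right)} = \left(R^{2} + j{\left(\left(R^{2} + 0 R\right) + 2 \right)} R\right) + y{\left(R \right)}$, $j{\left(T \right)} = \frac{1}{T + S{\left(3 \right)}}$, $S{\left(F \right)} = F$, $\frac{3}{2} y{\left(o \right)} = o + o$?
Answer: $0$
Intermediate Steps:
$y{\left(o \right)} = \frac{4 o}{3}$ ($y{\left(o \right)} = \frac{2 \left(o + o\right)}{3} = \frac{2 \cdot 2 o}{3} = \frac{4 o}{3}$)
$j{\left(T \right)} = \frac{1}{3 + T}$ ($j{\left(T \right)} = \frac{1}{T + 3} = \frac{1}{3 + T}$)
$C{\left(R \right)} = R^{2} + \frac{4 R}{3} + \frac{R}{5 + R^{2}}$ ($C{\left(R \right)} = \left(R^{2} + \frac{R}{3 + \left(\left(R^{2} + 0 R\right) + 2\right)}\right) + \frac{4 R}{3} = \left(R^{2} + \frac{R}{3 + \left(\left(R^{2} + 0\right) + 2\right)}\right) + \frac{4 R}{3} = \left(R^{2} + \frac{R}{3 + \left(R^{2} + 2\right)}\right) + \frac{4 R}{3} = \left(R^{2} + \frac{R}{3 + \left(2 + R^{2}\right)}\right) + \frac{4 R}{3} = \left(R^{2} + \frac{R}{5 + R^{2}}\right) + \frac{4 R}{3} = R^{2} + \frac{4 R}{3} + \frac{R}{5 + R^{2}}$)
$C^{2}{\left(0 \right)} = \left(\frac{1}{3} \cdot 0 \frac{1}{5 + 0^{2}} \left(3 + \left(4 + 3 \cdot 0\right) \left(5 + 0^{2}\right)\right)\right)^{2} = \left(\frac{1}{3} \cdot 0 \frac{1}{5 + 0} \left(3 + \left(4 + 0\right) \left(5 + 0\right)\right)\right)^{2} = \left(\frac{1}{3} \cdot 0 \cdot \frac{1}{5} \left(3 + 4 \cdot 5\right)\right)^{2} = \left(\frac{1}{3} \cdot 0 \cdot \frac{1}{5} \left(3 + 20\right)\right)^{2} = \left(\frac{1}{3} \cdot 0 \cdot \frac{1}{5} \cdot 23\right)^{2} = 0^{2} = 0$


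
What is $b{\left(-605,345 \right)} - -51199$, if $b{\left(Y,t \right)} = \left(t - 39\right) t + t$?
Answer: $157114$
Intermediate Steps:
$b{\left(Y,t \right)} = t + t \left(-39 + t\right)$ ($b{\left(Y,t \right)} = \left(t - 39\right) t + t = \left(-39 + t\right) t + t = t \left(-39 + t\right) + t = t + t \left(-39 + t\right)$)
$b{\left(-605,345 \right)} - -51199 = 345 \left(-38 + 345\right) - -51199 = 345 \cdot 307 + 51199 = 105915 + 51199 = 157114$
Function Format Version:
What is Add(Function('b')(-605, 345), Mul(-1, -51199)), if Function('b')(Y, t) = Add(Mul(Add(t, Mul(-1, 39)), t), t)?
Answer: 157114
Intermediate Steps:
Function('b')(Y, t) = Add(t, Mul(t, Add(-39, t))) (Function('b')(Y, t) = Add(Mul(Add(t, -39), t), t) = Add(Mul(Add(-39, t), t), t) = Add(Mul(t, Add(-39, t)), t) = Add(t, Mul(t, Add(-39, t))))
Add(Function('b')(-605, 345), Mul(-1, -51199)) = Add(Mul(345, Add(-38, 345)), Mul(-1, -51199)) = Add(Mul(345, 307), 51199) = Add(105915, 51199) = 157114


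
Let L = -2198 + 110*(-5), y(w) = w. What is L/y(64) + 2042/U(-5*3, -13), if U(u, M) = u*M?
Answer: -101293/3120 ≈ -32.466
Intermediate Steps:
U(u, M) = M*u
L = -2748 (L = -2198 - 550 = -2748)
L/y(64) + 2042/U(-5*3, -13) = -2748/64 + 2042/((-(-65)*3)) = -2748*1/64 + 2042/((-13*(-15))) = -687/16 + 2042/195 = -101293/3120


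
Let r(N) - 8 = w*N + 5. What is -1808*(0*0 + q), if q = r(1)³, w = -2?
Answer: -2406448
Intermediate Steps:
r(N) = 13 - 2*N (r(N) = 8 + (-2*N + 5) = 8 + (5 - 2*N) = 13 - 2*N)
q = 1331 (q = (13 - 2*1)³ = (13 - 2)³ = 11³ = 1331)
-1808*(0*0 + q) = -1808*(0*0 + 1331) = -1808*(0 + 1331) = -1808*1331 = -2406448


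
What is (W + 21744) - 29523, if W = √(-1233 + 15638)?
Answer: -7779 + √14405 ≈ -7659.0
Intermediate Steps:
W = √14405 ≈ 120.02
(W + 21744) - 29523 = (√14405 + 21744) - 29523 = (21744 + √14405) - 29523 = -7779 + √14405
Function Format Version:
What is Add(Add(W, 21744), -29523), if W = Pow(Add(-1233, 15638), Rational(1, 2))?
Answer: Add(-7779, Pow(14405, Rational(1, 2))) ≈ -7659.0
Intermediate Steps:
W = Pow(14405, Rational(1, 2)) ≈ 120.02
Add(Add(W, 21744), -29523) = Add(Add(Pow(14405, Rational(1, 2)), 21744), -29523) = Add(Add(21744, Pow(14405, Rational(1, 2))), -29523) = Add(-7779, Pow(14405, Rational(1, 2)))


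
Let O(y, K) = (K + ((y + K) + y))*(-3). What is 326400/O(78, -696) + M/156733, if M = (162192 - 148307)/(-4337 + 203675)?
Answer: 283268442399755/3218012803662 ≈ 88.026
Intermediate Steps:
O(y, K) = -6*K - 6*y (O(y, K) = (K + ((K + y) + y))*(-3) = (K + (K + 2*y))*(-3) = (2*K + 2*y)*(-3) = -6*K - 6*y)
M = 13885/199338 ≈ 0.069656
326400/O(78, -696) + M/156733 = 326400/(-6*(-696) - 6*78) + (13885/199338)/156733 = 326400/(4176 - 468) + (13885/199338)*(1/156733) = 326400/3708 + 13885/31242842754 = 326400*(1/3708) + 13885/31242842754 = 27200/309 + 13885/31242842754 = 283268442399755/3218012803662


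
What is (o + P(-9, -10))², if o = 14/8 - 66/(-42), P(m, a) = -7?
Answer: 10609/784 ≈ 13.532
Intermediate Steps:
o = 93/28 (o = 14*(⅛) - 66*(-1/42) = 7/4 + 11/7 = 93/28 ≈ 3.3214)
(o + P(-9, -10))² = (93/28 - 7)² = (-103/28)² = 10609/784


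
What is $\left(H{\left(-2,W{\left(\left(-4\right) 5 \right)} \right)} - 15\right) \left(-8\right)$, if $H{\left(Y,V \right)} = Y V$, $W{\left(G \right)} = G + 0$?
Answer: $-200$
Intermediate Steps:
$W{\left(G \right)} = G$
$H{\left(Y,V \right)} = V Y$
$\left(H{\left(-2,W{\left(\left(-4\right) 5 \right)} \right)} - 15\right) \left(-8\right) = \left(\left(-4\right) 5 \left(-2\right) - 15\right) \left(-8\right) = \left(\left(-20\right) \left(-2\right) - 15\right) \left(-8\right) = \left(40 - 15\right) \left(-8\right) = 25 \left(-8\right) = -200$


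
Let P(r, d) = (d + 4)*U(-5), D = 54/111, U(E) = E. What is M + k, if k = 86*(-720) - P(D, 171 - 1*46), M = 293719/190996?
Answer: -11702986181/190996 ≈ -61273.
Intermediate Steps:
D = 18/37 (D = 54*(1/111) = 18/37 ≈ 0.48649)
P(r, d) = -20 - 5*d (P(r, d) = (d + 4)*(-5) = (4 + d)*(-5) = -20 - 5*d)
M = 293719/190996 (M = 293719*(1/190996) = 293719/190996 ≈ 1.5378)
k = -61275 (k = 86*(-720) - (-20 - 5*(171 - 1*46)) = -61920 - (-20 - 5*(171 - 46)) = -61920 - (-20 - 5*125) = -61920 - (-20 - 625) = -61920 - 1*(-645) = -61920 + 645 = -61275)
M + k = 293719/190996 - 61275 = -11702986181/190996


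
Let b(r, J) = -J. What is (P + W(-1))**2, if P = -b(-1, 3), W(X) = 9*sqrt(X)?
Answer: -72 + 54*I ≈ -72.0 + 54.0*I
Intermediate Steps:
P = 3 (P = -(-1)*3 = -1*(-3) = 3)
(P + W(-1))**2 = (3 + 9*sqrt(-1))**2 = (3 + 9*I)**2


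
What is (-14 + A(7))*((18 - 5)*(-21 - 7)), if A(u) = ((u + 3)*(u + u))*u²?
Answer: -2491944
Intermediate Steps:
A(u) = 2*u³*(3 + u) (A(u) = ((3 + u)*(2*u))*u² = (2*u*(3 + u))*u² = 2*u³*(3 + u))
(-14 + A(7))*((18 - 5)*(-21 - 7)) = (-14 + 2*7³*(3 + 7))*((18 - 5)*(-21 - 7)) = (-14 + 2*343*10)*(13*(-28)) = (-14 + 6860)*(-364) = 6846*(-364) = -2491944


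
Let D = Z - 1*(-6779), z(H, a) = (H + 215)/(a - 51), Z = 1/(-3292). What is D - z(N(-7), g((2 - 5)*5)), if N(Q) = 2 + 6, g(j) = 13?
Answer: 424379931/62548 ≈ 6784.9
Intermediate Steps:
Z = -1/3292 ≈ -0.00030377
N(Q) = 8
z(H, a) = (215 + H)/(-51 + a)
D = 22316467/3292 (D = -1/3292 - 1*(-6779) = -1/3292 + 6779 = 22316467/3292 ≈ 6779.0)
D - z(N(-7), g((2 - 5)*5)) = 22316467/3292 - (215 + 8)/(-51 + 13) = 22316467/3292 - 223/(-38) = 22316467/3292 - (-1)*223/38 = 22316467/3292 - 1*(-223/38) = 22316467/3292 + 223/38 = 424379931/62548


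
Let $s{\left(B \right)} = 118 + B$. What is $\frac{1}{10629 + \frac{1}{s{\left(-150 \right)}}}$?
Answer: $\frac{32}{340127} \approx 9.4082 \cdot 10^{-5}$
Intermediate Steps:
$\frac{1}{10629 + \frac{1}{s{\left(-150 \right)}}} = \frac{1}{10629 + \frac{1}{118 - 150}} = \frac{1}{10629 + \frac{1}{-32}} = \frac{1}{10629 - \frac{1}{32}} = \frac{1}{\frac{340127}{32}} = \frac{32}{340127}$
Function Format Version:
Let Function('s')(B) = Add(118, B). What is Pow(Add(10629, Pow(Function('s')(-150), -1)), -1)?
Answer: Rational(32, 340127) ≈ 9.4082e-5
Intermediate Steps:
Pow(Add(10629, Pow(Function('s')(-150), -1)), -1) = Pow(Add(10629, Pow(Add(118, -150), -1)), -1) = Pow(Add(10629, Pow(-32, -1)), -1) = Pow(Add(10629, Rational(-1, 32)), -1) = Pow(Rational(340127, 32), -1) = Rational(32, 340127)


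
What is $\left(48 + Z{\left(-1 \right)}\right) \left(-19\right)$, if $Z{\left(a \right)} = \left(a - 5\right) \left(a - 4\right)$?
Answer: $-1482$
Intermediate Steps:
$Z{\left(a \right)} = \left(-5 + a\right) \left(-4 + a\right)$ ($Z{\left(a \right)} = \left(-5 + a\right) \left(a - 4\right) = \left(-5 + a\right) \left(-4 + a\right)$)
$\left(48 + Z{\left(-1 \right)}\right) \left(-19\right) = \left(48 + \left(20 + \left(-1\right)^{2} - -9\right)\right) \left(-19\right) = \left(48 + \left(20 + 1 + 9\right)\right) \left(-19\right) = \left(48 + 30\right) \left(-19\right) = 78 \left(-19\right) = -1482$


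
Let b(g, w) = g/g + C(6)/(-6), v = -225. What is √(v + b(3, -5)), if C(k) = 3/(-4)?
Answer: 3*I*√398/4 ≈ 14.962*I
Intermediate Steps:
C(k) = -¾ (C(k) = 3*(-¼) = -¾)
b(g, w) = 9/8 (b(g, w) = g/g - ¾/(-6) = 1 - ¾*(-⅙) = 1 + ⅛ = 9/8)
√(v + b(3, -5)) = √(-225 + 9/8) = √(-1791/8) = 3*I*√398/4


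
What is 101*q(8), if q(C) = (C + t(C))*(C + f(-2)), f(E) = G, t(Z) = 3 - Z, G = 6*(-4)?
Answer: -4848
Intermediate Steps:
G = -24
f(E) = -24
q(C) = -72 + 3*C (q(C) = (C + (3 - C))*(C - 24) = 3*(-24 + C) = -72 + 3*C)
101*q(8) = 101*(-72 + 3*8) = 101*(-72 + 24) = 101*(-48) = -4848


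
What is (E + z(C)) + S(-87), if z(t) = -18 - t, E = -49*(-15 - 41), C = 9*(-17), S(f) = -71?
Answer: 2808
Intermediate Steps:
C = -153
E = 2744 (E = -49*(-56) = 2744)
(E + z(C)) + S(-87) = (2744 + (-18 - 1*(-153))) - 71 = (2744 + (-18 + 153)) - 71 = (2744 + 135) - 71 = 2879 - 71 = 2808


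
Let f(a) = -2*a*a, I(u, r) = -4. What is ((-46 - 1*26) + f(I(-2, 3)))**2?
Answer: 10816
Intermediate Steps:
f(a) = -2*a**2
((-46 - 1*26) + f(I(-2, 3)))**2 = ((-46 - 1*26) - 2*(-4)**2)**2 = ((-46 - 26) - 2*16)**2 = (-72 - 32)**2 = (-104)**2 = 10816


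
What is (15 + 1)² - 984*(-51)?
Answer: 50440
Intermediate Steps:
(15 + 1)² - 984*(-51) = 16² + 50184 = 256 + 50184 = 50440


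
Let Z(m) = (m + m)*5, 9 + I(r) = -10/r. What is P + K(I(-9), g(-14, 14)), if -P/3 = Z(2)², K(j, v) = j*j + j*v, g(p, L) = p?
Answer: -83213/81 ≈ -1027.3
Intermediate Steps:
I(r) = -9 - 10/r
Z(m) = 10*m (Z(m) = (2*m)*5 = 10*m)
K(j, v) = j² + j*v
P = -1200 (P = -3*(10*2)² = -3*20² = -3*400 = -1200)
P + K(I(-9), g(-14, 14)) = -1200 + (-9 - 10/(-9))*((-9 - 10/(-9)) - 14) = -1200 + (-9 - 10*(-⅑))*((-9 - 10*(-⅑)) - 14) = -1200 + (-9 + 10/9)*((-9 + 10/9) - 14) = -1200 - 71*(-71/9 - 14)/9 = -1200 - 71/9*(-197/9) = -1200 + 13987/81 = -83213/81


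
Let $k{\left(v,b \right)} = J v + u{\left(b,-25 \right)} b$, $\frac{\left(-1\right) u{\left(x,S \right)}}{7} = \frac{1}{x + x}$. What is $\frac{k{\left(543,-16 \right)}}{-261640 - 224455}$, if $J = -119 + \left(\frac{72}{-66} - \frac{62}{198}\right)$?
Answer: $\frac{4315271}{32082270} \approx 0.13451$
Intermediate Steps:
$J = - \frac{11920}{99}$ ($J = -119 + \left(72 \left(- \frac{1}{66}\right) - \frac{31}{99}\right) = -119 - \frac{139}{99} = - \frac{11920}{99} \approx -120.4$)
$u{\left(x,S \right)} = - \frac{7}{2 x}$ ($u{\left(x,S \right)} = - \frac{7}{x + x} = - \frac{7}{2 x}$)
$k{\left(v,b \right)} = - \frac{7}{2} - \frac{11920 v}{99}$ ($k{\left(v,b \right)} = - \frac{11920 v}{99} + - \frac{7}{2 b} b = - \frac{11920 v}{99} - \frac{7}{2} = - \frac{7}{2} - \frac{11920 v}{99}$)
$\frac{k{\left(543,-16 \right)}}{-261640 - 224455} = \frac{- \frac{7}{2} - \frac{2157520}{33}}{-261640 - 224455} = \frac{- \frac{7}{2} - \frac{2157520}{33}}{-486095} = \left(- \frac{4315271}{66}\right) \left(- \frac{1}{486095}\right) = \frac{4315271}{32082270}$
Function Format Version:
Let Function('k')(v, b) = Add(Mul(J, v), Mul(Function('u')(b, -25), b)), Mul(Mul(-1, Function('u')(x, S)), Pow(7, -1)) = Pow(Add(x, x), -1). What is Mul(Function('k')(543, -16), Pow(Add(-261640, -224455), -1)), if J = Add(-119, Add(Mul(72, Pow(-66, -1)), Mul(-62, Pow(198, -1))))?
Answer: Rational(4315271, 32082270) ≈ 0.13451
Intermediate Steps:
J = Rational(-11920, 99) (J = Add(-119, Add(Mul(72, Rational(-1, 66)), Mul(-62, Rational(1, 198)))) = Add(-119, Add(Rational(-12, 11), Rational(-31, 99))) = Add(-119, Rational(-139, 99)) = Rational(-11920, 99) ≈ -120.40)
Function('u')(x, S) = Mul(Rational(-7, 2), Pow(x, -1)) (Function('u')(x, S) = Mul(-7, Pow(Add(x, x), -1)) = Mul(-7, Pow(Mul(2, x), -1)) = Mul(-7, Mul(Rational(1, 2), Pow(x, -1))) = Mul(Rational(-7, 2), Pow(x, -1)))
Function('k')(v, b) = Add(Rational(-7, 2), Mul(Rational(-11920, 99), v)) (Function('k')(v, b) = Add(Mul(Rational(-11920, 99), v), Mul(Mul(Rational(-7, 2), Pow(b, -1)), b)) = Add(Mul(Rational(-11920, 99), v), Rational(-7, 2)) = Add(Rational(-7, 2), Mul(Rational(-11920, 99), v)))
Mul(Function('k')(543, -16), Pow(Add(-261640, -224455), -1)) = Mul(Add(Rational(-7, 2), Mul(Rational(-11920, 99), 543)), Pow(Add(-261640, -224455), -1)) = Mul(Add(Rational(-7, 2), Rational(-2157520, 33)), Pow(-486095, -1)) = Mul(Rational(-4315271, 66), Rational(-1, 486095)) = Rational(4315271, 32082270)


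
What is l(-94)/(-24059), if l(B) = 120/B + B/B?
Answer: 13/1130773 ≈ 1.1497e-5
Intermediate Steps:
l(B) = 1 + 120/B (l(B) = 120/B + 1 = 1 + 120/B)
l(-94)/(-24059) = ((120 - 94)/(-94))/(-24059) = -1/94*26*(-1/24059) = -13/47*(-1/24059) = 13/1130773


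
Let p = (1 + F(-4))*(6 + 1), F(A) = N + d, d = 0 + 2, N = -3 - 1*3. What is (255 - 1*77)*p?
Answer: -3738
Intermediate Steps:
N = -6 (N = -3 - 3 = -6)
d = 2
F(A) = -4 (F(A) = -6 + 2 = -4)
p = -21 (p = (1 - 4)*(6 + 1) = -3*7 = -21)
(255 - 1*77)*p = (255 - 1*77)*(-21) = (255 - 77)*(-21) = 178*(-21) = -3738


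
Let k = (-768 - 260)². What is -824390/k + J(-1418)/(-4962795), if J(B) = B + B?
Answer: -2044140765313/2622301175640 ≈ -0.77952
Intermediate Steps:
J(B) = 2*B
k = 1056784 (k = (-1028)² = 1056784)
-824390/k + J(-1418)/(-4962795) = -824390/1056784 + (2*(-1418))/(-4962795) = -824390*1/1056784 - 2836*(-1/4962795) = -412195/528392 + 2836/4962795 = -2044140765313/2622301175640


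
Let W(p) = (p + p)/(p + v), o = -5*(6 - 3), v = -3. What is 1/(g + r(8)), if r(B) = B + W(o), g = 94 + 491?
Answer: 3/1784 ≈ 0.0016816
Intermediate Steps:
g = 585
o = -15 (o = -5*3 = -15)
W(p) = 2*p/(-3 + p) (W(p) = (p + p)/(p - 3) = (2*p)/(-3 + p) = 2*p/(-3 + p))
r(B) = 5/3 + B (r(B) = B + 2*(-15)/(-3 - 15) = B + 2*(-15)/(-18) = B + 2*(-15)*(-1/18) = B + 5/3 = 5/3 + B)
1/(g + r(8)) = 1/(585 + (5/3 + 8)) = 1/(585 + 29/3) = 1/(1784/3) = 3/1784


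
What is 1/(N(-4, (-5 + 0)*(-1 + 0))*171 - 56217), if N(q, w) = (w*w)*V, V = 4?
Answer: -1/39117 ≈ -2.5564e-5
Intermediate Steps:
N(q, w) = 4*w² (N(q, w) = (w*w)*4 = w²*4 = 4*w²)
1/(N(-4, (-5 + 0)*(-1 + 0))*171 - 56217) = 1/((4*((-5 + 0)*(-1 + 0))²)*171 - 56217) = 1/((4*(-5*(-1))²)*171 - 56217) = 1/((4*5²)*171 - 56217) = 1/((4*25)*171 - 56217) = 1/(100*171 - 56217) = 1/(17100 - 56217) = 1/(-39117) = -1/39117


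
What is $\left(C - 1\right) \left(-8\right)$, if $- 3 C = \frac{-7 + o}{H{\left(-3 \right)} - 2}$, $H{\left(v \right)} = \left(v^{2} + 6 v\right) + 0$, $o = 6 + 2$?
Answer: $\frac{256}{33} \approx 7.7576$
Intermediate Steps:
$o = 8$
$H{\left(v \right)} = v^{2} + 6 v$
$C = \frac{1}{33}$ ($C = - \frac{\left(-7 + 8\right) \frac{1}{- 3 \left(6 - 3\right) - 2}}{3} = - \frac{1 \frac{1}{\left(-3\right) 3 - 2}}{3} = - \frac{1 \frac{1}{-9 - 2}}{3} = - \frac{1 \frac{1}{-11}}{3} = - \frac{1 \left(- \frac{1}{11}\right)}{3} = \left(- \frac{1}{3}\right) \left(- \frac{1}{11}\right) = \frac{1}{33} \approx 0.030303$)
$\left(C - 1\right) \left(-8\right) = \left(\frac{1}{33} - 1\right) \left(-8\right) = \left(- \frac{32}{33}\right) \left(-8\right) = \frac{256}{33}$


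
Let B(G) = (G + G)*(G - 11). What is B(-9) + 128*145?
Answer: 18920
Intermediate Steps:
B(G) = 2*G*(-11 + G) (B(G) = (2*G)*(-11 + G) = 2*G*(-11 + G))
B(-9) + 128*145 = 2*(-9)*(-11 - 9) + 128*145 = 2*(-9)*(-20) + 18560 = 360 + 18560 = 18920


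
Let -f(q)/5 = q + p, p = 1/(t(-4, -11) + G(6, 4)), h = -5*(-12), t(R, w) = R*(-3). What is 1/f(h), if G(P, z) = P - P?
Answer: -12/3605 ≈ -0.0033287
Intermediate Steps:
G(P, z) = 0
t(R, w) = -3*R
h = 60
p = 1/12 (p = 1/(-3*(-4) + 0) = 1/(12 + 0) = 1/12 ≈ 0.083333)
f(q) = -5/12 - 5*q (f(q) = -5*(q + 1/12) = -5*(1/12 + q) = -5/12 - 5*q)
1/f(h) = 1/(-5/12 - 5*60) = 1/(-5/12 - 300) = 1/(-3605/12) = -12/3605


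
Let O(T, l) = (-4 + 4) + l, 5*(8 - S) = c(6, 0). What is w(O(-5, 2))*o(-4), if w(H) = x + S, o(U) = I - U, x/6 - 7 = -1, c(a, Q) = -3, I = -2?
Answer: 446/5 ≈ 89.200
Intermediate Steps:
S = 43/5 (S = 8 - 1/5*(-3) = 8 + 3/5 = 43/5 ≈ 8.6000)
O(T, l) = l (O(T, l) = 0 + l = l)
x = 36 (x = 42 + 6*(-1) = 42 - 6 = 36)
o(U) = -2 - U
w(H) = 223/5 (w(H) = 36 + 43/5 = 223/5)
w(O(-5, 2))*o(-4) = 223*(-2 - 1*(-4))/5 = 223*(-2 + 4)/5 = (223/5)*2 = 446/5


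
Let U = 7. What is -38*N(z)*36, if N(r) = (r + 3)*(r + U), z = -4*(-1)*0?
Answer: -28728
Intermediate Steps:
z = 0 (z = 4*0 = 0)
N(r) = (3 + r)*(7 + r) (N(r) = (r + 3)*(r + 7) = (3 + r)*(7 + r))
-38*N(z)*36 = -38*(21 + 0**2 + 10*0)*36 = -38*(21 + 0 + 0)*36 = -38*21*36 = -798*36 = -28728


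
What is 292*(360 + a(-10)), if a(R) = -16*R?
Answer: 151840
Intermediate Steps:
292*(360 + a(-10)) = 292*(360 - 16*(-10)) = 292*(360 + 160) = 292*520 = 151840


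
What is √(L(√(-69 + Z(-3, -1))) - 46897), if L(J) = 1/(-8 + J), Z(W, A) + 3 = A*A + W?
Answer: √((375177 - 46897*I*√74)/(-8 + I*√74)) ≈ 0.e-4 - 216.56*I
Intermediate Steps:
Z(W, A) = -3 + W + A² (Z(W, A) = -3 + (A*A + W) = -3 + (A² + W) = -3 + (W + A²) = -3 + W + A²)
√(L(√(-69 + Z(-3, -1))) - 46897) = √(1/(-8 + √(-69 + (-3 - 3 + (-1)²))) - 46897) = √(1/(-8 + √(-69 + (-3 - 3 + 1))) - 46897) = √(1/(-8 + √(-69 - 5)) - 46897) = √(1/(-8 + √(-74)) - 46897) = √(1/(-8 + I*√74) - 46897) = √(-46897 + 1/(-8 + I*√74))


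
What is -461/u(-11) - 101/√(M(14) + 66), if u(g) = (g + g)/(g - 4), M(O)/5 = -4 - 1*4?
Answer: -6915/22 - 101*√26/26 ≈ -334.13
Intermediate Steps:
M(O) = -40 (M(O) = 5*(-4 - 1*4) = 5*(-4 - 4) = 5*(-8) = -40)
u(g) = 2*g/(-4 + g) (u(g) = (2*g)/(-4 + g) = 2*g/(-4 + g))
-461/u(-11) - 101/√(M(14) + 66) = -461/(2*(-11)/(-4 - 11)) - 101/√(-40 + 66) = -461/(2*(-11)/(-15)) - 101*√26/26 = -461/(2*(-11)*(-1/15)) - 101*√26/26 = -461/22/15 - 101*√26/26 = -461*15/22 - 101*√26/26 = -6915/22 - 101*√26/26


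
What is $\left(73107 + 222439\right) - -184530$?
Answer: $480076$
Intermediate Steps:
$\left(73107 + 222439\right) - -184530 = 295546 + 184530 = 480076$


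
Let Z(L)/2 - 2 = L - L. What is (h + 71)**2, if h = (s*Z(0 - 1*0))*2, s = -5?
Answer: 961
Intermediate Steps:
Z(L) = 4 (Z(L) = 4 + 2*(L - L) = 4 + 2*0 = 4 + 0 = 4)
h = -40 (h = -5*4*2 = -20*2 = -40)
(h + 71)**2 = (-40 + 71)**2 = 31**2 = 961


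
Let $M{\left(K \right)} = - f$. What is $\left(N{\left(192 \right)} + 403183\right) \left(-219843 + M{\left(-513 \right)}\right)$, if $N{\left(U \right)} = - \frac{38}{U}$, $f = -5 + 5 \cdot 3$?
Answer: $- \frac{8509531064297}{96} \approx -8.8641 \cdot 10^{10}$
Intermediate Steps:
$f = 10$ ($f = -5 + 15 = 10$)
$M{\left(K \right)} = -10$ ($M{\left(K \right)} = \left(-1\right) 10 = -10$)
$\left(N{\left(192 \right)} + 403183\right) \left(-219843 + M{\left(-513 \right)}\right) = \left(- \frac{38}{192} + 403183\right) \left(-219843 - 10\right) = \left(\left(-38\right) \frac{1}{192} + 403183\right) \left(-219853\right) = \left(- \frac{19}{96} + 403183\right) \left(-219853\right) = \frac{38705549}{96} \left(-219853\right) = - \frac{8509531064297}{96}$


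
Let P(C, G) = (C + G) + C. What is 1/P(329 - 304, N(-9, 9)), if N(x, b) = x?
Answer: 1/41 ≈ 0.024390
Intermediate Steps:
P(C, G) = G + 2*C
1/P(329 - 304, N(-9, 9)) = 1/(-9 + 2*(329 - 304)) = 1/(-9 + 2*25) = 1/(-9 + 50) = 1/41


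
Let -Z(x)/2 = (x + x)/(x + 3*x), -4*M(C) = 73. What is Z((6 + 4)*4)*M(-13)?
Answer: 73/4 ≈ 18.250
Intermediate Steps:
M(C) = -73/4 (M(C) = -¼*73 = -73/4)
Z(x) = -1 (Z(x) = -2*(x + x)/(x + 3*x) = -2*2*x/(4*x) = -2*2*x*1/(4*x) = -2*½ = -1)
Z((6 + 4)*4)*M(-13) = -1*(-73/4) = 73/4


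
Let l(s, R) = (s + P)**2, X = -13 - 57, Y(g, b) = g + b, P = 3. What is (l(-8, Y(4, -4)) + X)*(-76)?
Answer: 3420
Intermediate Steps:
Y(g, b) = b + g
X = -70
l(s, R) = (3 + s)**2 (l(s, R) = (s + 3)**2 = (3 + s)**2)
(l(-8, Y(4, -4)) + X)*(-76) = ((3 - 8)**2 - 70)*(-76) = ((-5)**2 - 70)*(-76) = (25 - 70)*(-76) = -45*(-76) = 3420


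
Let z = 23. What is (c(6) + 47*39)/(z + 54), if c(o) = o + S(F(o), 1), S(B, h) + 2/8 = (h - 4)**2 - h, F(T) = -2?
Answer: 7387/308 ≈ 23.984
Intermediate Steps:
S(B, h) = -1/4 + (-4 + h)**2 - h (S(B, h) = -1/4 + ((h - 4)**2 - h) = -1/4 + ((-4 + h)**2 - h) = -1/4 + (-4 + h)**2 - h)
c(o) = 31/4 + o (c(o) = o + (63/4 + 1**2 - 9*1) = o + (63/4 + 1 - 9) = o + 31/4 = 31/4 + o)
(c(6) + 47*39)/(z + 54) = ((31/4 + 6) + 47*39)/(23 + 54) = (55/4 + 1833)/77 = (1/77)*(7387/4) = 7387/308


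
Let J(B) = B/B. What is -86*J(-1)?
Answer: -86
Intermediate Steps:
J(B) = 1
-86*J(-1) = -86*1 = -86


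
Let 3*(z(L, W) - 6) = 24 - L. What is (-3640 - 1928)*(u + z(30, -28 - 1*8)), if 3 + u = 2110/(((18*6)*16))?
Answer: -111302/9 ≈ -12367.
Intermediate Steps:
z(L, W) = 14 - L/3 (z(L, W) = 6 + (24 - L)/3 = 6 + (8 - L/3) = 14 - L/3)
u = -1537/864 (u = -3 + 2110/(((18*6)*16)) = -3 + 2110/((108*16)) = -3 + 2110/1728 = -3 + 2110*(1/1728) = -3 + 1055/864 = -1537/864 ≈ -1.7789)
(-3640 - 1928)*(u + z(30, -28 - 1*8)) = (-3640 - 1928)*(-1537/864 + (14 - ⅓*30)) = -5568*(-1537/864 + (14 - 10)) = -5568*(-1537/864 + 4) = -5568*1919/864 = -111302/9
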